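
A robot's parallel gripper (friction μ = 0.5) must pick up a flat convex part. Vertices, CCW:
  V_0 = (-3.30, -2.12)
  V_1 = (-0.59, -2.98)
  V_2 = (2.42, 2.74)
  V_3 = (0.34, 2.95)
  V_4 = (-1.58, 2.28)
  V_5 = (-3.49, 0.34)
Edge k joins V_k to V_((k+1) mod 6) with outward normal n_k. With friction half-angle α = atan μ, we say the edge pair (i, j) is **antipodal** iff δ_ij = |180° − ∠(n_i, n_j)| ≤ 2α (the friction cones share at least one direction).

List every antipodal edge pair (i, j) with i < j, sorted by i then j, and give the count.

α = atan 0.5 = 26.57°;  2α = 53.13°
n_0 = (-0.3025, -0.9532)
n_1 = (+0.8850, -0.4657)
n_2 = (+0.1005, +0.9949)
n_3 = (-0.3295, +0.9442)
n_4 = (-0.7126, +0.7016)
n_5 = (-0.9970, -0.0770)
  (0,1): δ = 100.15°  ·
  (0,2): δ = 11.84°  ✓
  (0,3): δ = 36.84°  ✓
  (0,4): δ = 63.05°  ·
  (0,5): δ = 112.02°  ·
  (1,2): δ = 68.01°  ·
  (1,3): δ = 43.01°  ✓
  (1,4): δ = 16.80°  ✓
  (1,5): δ = 32.17°  ✓
  (2,3): δ = 155.00°  ·
  (2,4): δ = 128.79°  ·
  (2,5): δ = 79.82°  ·
  (3,4): δ = 153.79°  ·
  (3,5): δ = 104.82°  ·
  (4,5): δ = 131.03°  ·
antipodal pairs: 5

count = 5; pairs: (0,2), (0,3), (1,3), (1,4), (1,5)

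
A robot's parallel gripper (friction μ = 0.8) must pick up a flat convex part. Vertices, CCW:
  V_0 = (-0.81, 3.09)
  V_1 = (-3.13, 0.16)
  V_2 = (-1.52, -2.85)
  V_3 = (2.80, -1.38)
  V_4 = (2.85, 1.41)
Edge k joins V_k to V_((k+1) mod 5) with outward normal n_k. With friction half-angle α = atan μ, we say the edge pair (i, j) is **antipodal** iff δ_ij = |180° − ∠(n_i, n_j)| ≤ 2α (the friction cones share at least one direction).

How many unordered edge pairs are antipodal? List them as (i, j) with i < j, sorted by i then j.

count = 5; pairs: (0,2), (0,3), (1,3), (1,4), (2,4)

α = atan 0.8 = 38.66°;  2α = 77.32°
n_0 = (-0.7840, +0.6208)
n_1 = (-0.8818, -0.4717)
n_2 = (+0.3221, -0.9467)
n_3 = (+0.9998, -0.0179)
n_4 = (+0.4172, +0.9088)
  (0,1): δ = 113.49°  ·
  (0,2): δ = 32.84°  ✓
  (0,3): δ = 37.35°  ✓
  (0,4): δ = 103.72°  ·
  (1,2): δ = 99.35°  ·
  (1,3): δ = 29.17°  ✓
  (1,4): δ = 37.20°  ✓
  (2,3): δ = 109.82°  ·
  (2,4): δ = 43.45°  ✓
  (3,4): δ = 113.63°  ·
antipodal pairs: 5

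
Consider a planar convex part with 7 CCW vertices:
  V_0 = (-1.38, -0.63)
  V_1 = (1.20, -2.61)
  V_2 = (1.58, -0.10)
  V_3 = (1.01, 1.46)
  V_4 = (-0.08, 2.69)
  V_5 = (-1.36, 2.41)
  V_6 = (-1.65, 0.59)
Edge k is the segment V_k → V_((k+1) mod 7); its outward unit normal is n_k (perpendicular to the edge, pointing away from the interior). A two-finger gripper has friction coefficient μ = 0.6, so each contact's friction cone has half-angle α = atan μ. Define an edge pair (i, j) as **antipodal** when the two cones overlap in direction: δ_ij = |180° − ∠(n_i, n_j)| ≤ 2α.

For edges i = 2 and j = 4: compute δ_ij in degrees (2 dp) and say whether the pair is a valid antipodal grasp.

δ = 97.73°, invalid

α = atan 0.6 = 30.96°;  2α = 61.93°
edge 2: e_2 = (-0.57, +1.56);  n_2 = (+0.9393, +0.3432)
edge 4: e_4 = (-1.28, -0.28);  n_4 = (-0.2137, +0.9769)
∠(n_2, n_4) = 82.27°
δ = |180° − 82.27°| = 97.73°
97.73° > 2α = 61.93°  →  invalid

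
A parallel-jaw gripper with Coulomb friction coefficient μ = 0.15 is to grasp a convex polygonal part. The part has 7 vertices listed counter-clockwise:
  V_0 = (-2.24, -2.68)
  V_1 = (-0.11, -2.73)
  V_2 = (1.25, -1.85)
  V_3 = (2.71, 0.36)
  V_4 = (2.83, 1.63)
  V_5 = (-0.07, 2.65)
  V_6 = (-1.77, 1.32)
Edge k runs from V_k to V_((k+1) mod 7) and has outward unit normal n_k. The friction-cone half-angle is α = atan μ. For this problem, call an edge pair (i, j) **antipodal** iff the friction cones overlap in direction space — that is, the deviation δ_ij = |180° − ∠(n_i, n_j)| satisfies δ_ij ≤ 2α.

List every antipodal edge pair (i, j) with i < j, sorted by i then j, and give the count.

α = atan 0.15 = 8.53°;  2α = 17.06°
n_0 = (-0.0235, -0.9997)
n_1 = (+0.5433, -0.8396)
n_2 = (+0.8344, -0.5512)
n_3 = (+0.9956, -0.0941)
n_4 = (+0.3318, +0.9434)
n_5 = (-0.6162, +0.7876)
n_6 = (-0.9932, +0.1167)
  (0,1): δ = 145.75°  ·
  (0,2): δ = 122.11°  ·
  (0,3): δ = 94.05°  ·
  (0,4): δ = 18.03°  ·
  (0,5): δ = 39.38°  ·
  (0,6): δ = 84.64°  ·
  (1,2): δ = 156.36°  ·
  (1,3): δ = 128.30°  ·
  (1,4): δ = 52.28°  ·
  (1,5): δ = 5.13°  ✓
  (1,6): δ = 50.39°  ·
  (2,3): δ = 151.95°  ·
  (2,4): δ = 75.93°  ·
  (2,5): δ = 18.51°  ·
  (2,6): δ = 26.75°  ·
  (3,4): δ = 103.98°  ·
  (3,5): δ = 46.56°  ·
  (3,6): δ = 1.30°  ✓
  (4,5): δ = 122.58°  ·
  (4,6): δ = 77.32°  ·
  (5,6): δ = 134.74°  ·
antipodal pairs: 2

count = 2; pairs: (1,5), (3,6)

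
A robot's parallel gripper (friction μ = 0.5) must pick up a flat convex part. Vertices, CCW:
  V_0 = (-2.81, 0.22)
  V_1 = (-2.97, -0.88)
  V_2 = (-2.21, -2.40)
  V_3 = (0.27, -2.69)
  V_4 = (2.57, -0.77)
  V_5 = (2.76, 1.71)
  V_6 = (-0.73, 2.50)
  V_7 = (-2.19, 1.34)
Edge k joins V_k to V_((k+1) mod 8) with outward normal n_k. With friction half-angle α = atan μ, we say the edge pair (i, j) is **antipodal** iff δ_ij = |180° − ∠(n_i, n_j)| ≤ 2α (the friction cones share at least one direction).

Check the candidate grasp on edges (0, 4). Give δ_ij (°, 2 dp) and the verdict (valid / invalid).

α = atan 0.5 = 26.57°;  2α = 53.13°
edge 0: e_0 = (-0.16, -1.10);  n_0 = (-0.9896, +0.1439)
edge 4: e_4 = (+0.19, +2.48);  n_4 = (+0.9971, -0.0764)
∠(n_0, n_4) = 176.11°
δ = |180° − 176.11°| = 3.89°
3.89° ≤ 2α = 53.13°  →  valid

δ = 3.89°, valid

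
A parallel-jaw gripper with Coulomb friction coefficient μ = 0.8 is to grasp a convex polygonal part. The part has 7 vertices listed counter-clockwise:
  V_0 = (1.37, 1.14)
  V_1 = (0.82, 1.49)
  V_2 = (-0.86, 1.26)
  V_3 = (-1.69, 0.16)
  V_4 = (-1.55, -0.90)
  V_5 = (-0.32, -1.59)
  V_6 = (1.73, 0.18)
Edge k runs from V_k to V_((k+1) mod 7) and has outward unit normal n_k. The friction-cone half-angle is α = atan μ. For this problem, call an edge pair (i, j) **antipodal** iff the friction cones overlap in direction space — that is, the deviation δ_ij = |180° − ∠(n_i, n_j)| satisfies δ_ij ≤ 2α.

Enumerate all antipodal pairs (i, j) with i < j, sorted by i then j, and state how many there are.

count = 10; pairs: (0,3), (0,4), (0,5), (1,4), (1,5), (2,5), (2,6), (3,5), (3,6), (4,6)

α = atan 0.8 = 38.66°;  2α = 77.32°
n_0 = (+0.5369, +0.8437)
n_1 = (-0.1356, +0.9908)
n_2 = (-0.7983, +0.6023)
n_3 = (-0.9914, -0.1309)
n_4 = (-0.4893, -0.8721)
n_5 = (+0.6535, -0.7569)
n_6 = (+0.9363, +0.3511)
  (0,1): δ = 139.73°  ·
  (0,2): δ = 94.57°  ·
  (0,3): δ = 50.00°  ✓
  (0,4): δ = 3.18°  ✓
  (0,5): δ = 73.28°  ✓
  (0,6): δ = 143.03°  ·
  (1,2): δ = 134.83°  ·
  (1,3): δ = 90.27°  ·
  (1,4): δ = 37.09°  ✓
  (1,5): δ = 33.01°  ✓
  (1,6): δ = 102.76°  ·
  (2,3): δ = 135.44°  ·
  (2,4): δ = 82.26°  ·
  (2,5): δ = 12.16°  ✓
  (2,6): δ = 57.59°  ✓
  (3,4): δ = 126.82°  ·
  (3,5): δ = 56.72°  ✓
  (3,6): δ = 13.03°  ✓
  (4,5): δ = 109.90°  ·
  (4,6): δ = 40.15°  ✓
  (5,6): δ = 110.25°  ·
antipodal pairs: 10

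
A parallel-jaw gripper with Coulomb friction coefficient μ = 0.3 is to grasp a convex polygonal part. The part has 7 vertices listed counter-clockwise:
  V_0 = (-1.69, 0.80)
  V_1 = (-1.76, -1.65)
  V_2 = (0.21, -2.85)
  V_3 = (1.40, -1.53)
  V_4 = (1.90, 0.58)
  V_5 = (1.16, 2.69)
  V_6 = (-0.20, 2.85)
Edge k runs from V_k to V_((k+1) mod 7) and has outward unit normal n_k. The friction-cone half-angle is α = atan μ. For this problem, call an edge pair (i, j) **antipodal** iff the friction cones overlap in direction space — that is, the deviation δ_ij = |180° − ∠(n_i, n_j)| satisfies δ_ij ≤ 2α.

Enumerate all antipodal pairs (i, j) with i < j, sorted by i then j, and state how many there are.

α = atan 0.3 = 16.70°;  2α = 33.40°
n_0 = (-0.9996, +0.0286)
n_1 = (-0.5202, -0.8540)
n_2 = (+0.7427, -0.6696)
n_3 = (+0.9731, -0.2306)
n_4 = (+0.9436, +0.3309)
n_5 = (+0.1168, +0.9932)
n_6 = (-0.8089, +0.5879)
  (0,1): δ = 119.71°  ·
  (0,2): δ = 40.40°  ·
  (0,3): δ = 11.69°  ✓
  (0,4): δ = 20.96°  ✓
  (0,5): δ = 84.93°  ·
  (0,6): δ = 145.63°  ·
  (1,2): δ = 100.69°  ·
  (1,3): δ = 71.98°  ·
  (1,4): δ = 39.33°  ·
  (1,5): δ = 24.64°  ✓
  (1,6): δ = 85.34°  ·
  (2,3): δ = 151.30°  ·
  (2,4): δ = 118.64°  ·
  (2,5): δ = 54.67°  ·
  (2,6): δ = 6.02°  ✓
  (3,4): δ = 147.34°  ·
  (3,5): δ = 83.38°  ·
  (3,6): δ = 22.68°  ✓
  (4,5): δ = 116.04°  ·
  (4,6): δ = 55.34°  ·
  (5,6): δ = 119.30°  ·
antipodal pairs: 5

count = 5; pairs: (0,3), (0,4), (1,5), (2,6), (3,6)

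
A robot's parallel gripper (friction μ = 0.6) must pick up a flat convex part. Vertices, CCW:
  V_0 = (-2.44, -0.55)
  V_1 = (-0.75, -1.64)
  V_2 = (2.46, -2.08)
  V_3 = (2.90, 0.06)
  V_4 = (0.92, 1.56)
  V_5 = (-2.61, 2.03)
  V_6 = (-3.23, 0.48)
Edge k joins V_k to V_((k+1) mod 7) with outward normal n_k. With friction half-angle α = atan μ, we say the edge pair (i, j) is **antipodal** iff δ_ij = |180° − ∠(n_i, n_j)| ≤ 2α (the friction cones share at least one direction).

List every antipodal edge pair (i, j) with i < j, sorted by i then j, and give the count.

count = 8; pairs: (0,3), (0,4), (1,3), (1,4), (2,5), (2,6), (3,6), (4,6)

α = atan 0.6 = 30.96°;  2α = 61.93°
n_0 = (-0.5420, -0.8404)
n_1 = (-0.1358, -0.9907)
n_2 = (+0.9795, -0.2014)
n_3 = (+0.6039, +0.7971)
n_4 = (+0.1320, +0.9913)
n_5 = (-0.9285, +0.3714)
n_6 = (-0.7935, -0.6086)
  (0,1): δ = 154.98°  ·
  (0,2): δ = 68.80°  ·
  (0,3): δ = 4.33°  ✓
  (0,4): δ = 25.24°  ✓
  (0,5): δ = 101.02°  ·
  (0,6): δ = 160.31°  ·
  (1,2): δ = 93.81°  ·
  (1,3): δ = 29.34°  ✓
  (1,4): δ = 0.22°  ✓
  (1,5): δ = 76.00°  ·
  (1,6): δ = 135.29°  ·
  (2,3): δ = 115.53°  ·
  (2,4): δ = 85.97°  ·
  (2,5): δ = 10.18°  ✓
  (2,6): δ = 49.11°  ✓
  (3,4): δ = 150.44°  ·
  (3,5): δ = 74.65°  ·
  (3,6): δ = 15.37°  ✓
  (4,5): δ = 104.22°  ·
  (4,6): δ = 44.93°  ✓
  (5,6): δ = 120.71°  ·
antipodal pairs: 8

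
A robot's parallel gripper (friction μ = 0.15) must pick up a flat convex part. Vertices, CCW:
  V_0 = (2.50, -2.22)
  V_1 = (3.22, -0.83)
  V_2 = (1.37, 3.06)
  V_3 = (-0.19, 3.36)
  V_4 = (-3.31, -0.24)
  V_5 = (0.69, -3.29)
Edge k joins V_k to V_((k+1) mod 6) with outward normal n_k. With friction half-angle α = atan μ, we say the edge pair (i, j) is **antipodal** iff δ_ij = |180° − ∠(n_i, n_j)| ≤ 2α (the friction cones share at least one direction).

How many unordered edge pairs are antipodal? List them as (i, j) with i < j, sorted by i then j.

count = 1; pairs: (0,3)

α = atan 0.15 = 8.53°;  2α = 17.06°
n_0 = (+0.8879, -0.4599)
n_1 = (+0.9031, +0.4295)
n_2 = (+0.1888, +0.9820)
n_3 = (-0.7557, +0.6549)
n_4 = (-0.6063, -0.7952)
n_5 = (+0.5089, -0.8608)
  (0,1): δ = 127.18°  ·
  (0,2): δ = 73.50°  ·
  (0,3): δ = 13.53°  ✓
  (0,4): δ = 80.06°  ·
  (0,5): δ = 147.97°  ·
  (1,2): δ = 126.32°  ·
  (1,3): δ = 66.35°  ·
  (1,4): δ = 27.24°  ·
  (1,5): δ = 95.16°  ·
  (2,3): δ = 120.03°  ·
  (2,4): δ = 26.44°  ·
  (2,5): δ = 41.48°  ·
  (3,4): δ = 86.41°  ·
  (3,5): δ = 18.50°  ·
  (4,5): δ = 112.08°  ·
antipodal pairs: 1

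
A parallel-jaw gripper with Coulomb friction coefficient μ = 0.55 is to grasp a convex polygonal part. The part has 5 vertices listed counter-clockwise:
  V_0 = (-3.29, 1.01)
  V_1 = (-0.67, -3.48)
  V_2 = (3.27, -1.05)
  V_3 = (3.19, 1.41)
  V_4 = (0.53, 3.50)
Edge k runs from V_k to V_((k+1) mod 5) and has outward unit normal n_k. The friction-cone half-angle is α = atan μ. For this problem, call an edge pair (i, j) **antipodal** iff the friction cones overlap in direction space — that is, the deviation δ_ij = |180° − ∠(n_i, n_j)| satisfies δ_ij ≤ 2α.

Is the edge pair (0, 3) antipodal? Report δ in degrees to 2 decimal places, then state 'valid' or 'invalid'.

δ = 21.58°, valid

α = atan 0.55 = 28.81°;  2α = 57.62°
edge 0: e_0 = (+2.62, -4.49);  n_0 = (-0.8637, -0.5040)
edge 3: e_3 = (-2.66, +2.09);  n_3 = (+0.6178, +0.7863)
∠(n_0, n_3) = 158.42°
δ = |180° − 158.42°| = 21.58°
21.58° ≤ 2α = 57.62°  →  valid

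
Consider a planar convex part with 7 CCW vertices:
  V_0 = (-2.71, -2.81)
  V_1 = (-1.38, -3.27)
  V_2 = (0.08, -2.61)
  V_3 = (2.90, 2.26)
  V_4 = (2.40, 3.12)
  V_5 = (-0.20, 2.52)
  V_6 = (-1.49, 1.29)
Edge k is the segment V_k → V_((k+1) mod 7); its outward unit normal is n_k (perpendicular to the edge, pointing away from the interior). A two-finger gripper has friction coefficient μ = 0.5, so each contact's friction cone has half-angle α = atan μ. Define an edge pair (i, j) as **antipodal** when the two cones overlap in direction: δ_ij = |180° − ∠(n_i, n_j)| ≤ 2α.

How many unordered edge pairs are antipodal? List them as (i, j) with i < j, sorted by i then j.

α = atan 0.5 = 26.57°;  2α = 53.13°
n_0 = (-0.3269, -0.9451)
n_1 = (+0.4119, -0.9112)
n_2 = (+0.8654, -0.5011)
n_3 = (+0.8645, +0.5026)
n_4 = (-0.2249, +0.9744)
n_5 = (-0.6901, +0.7237)
n_6 = (-0.9585, +0.2852)
  (0,1): δ = 136.60°  ·
  (0,2): δ = 100.99°  ·
  (0,3): δ = 40.75°  ✓
  (0,4): δ = 32.07°  ✓
  (0,5): δ = 62.71°  ·
  (0,6): δ = 92.51°  ·
  (1,2): δ = 144.40°  ·
  (1,3): δ = 84.15°  ·
  (1,4): δ = 11.33°  ✓
  (1,5): δ = 19.31°  ✓
  (1,6): δ = 49.10°  ✓
  (2,3): δ = 119.75°  ·
  (2,4): δ = 46.93°  ✓
  (2,5): δ = 16.29°  ✓
  (2,6): δ = 13.50°  ✓
  (3,4): δ = 107.18°  ·
  (3,5): δ = 76.54°  ·
  (3,6): δ = 46.74°  ✓
  (4,5): δ = 149.36°  ·
  (4,6): δ = 119.57°  ·
  (5,6): δ = 150.21°  ·
antipodal pairs: 9

count = 9; pairs: (0,3), (0,4), (1,4), (1,5), (1,6), (2,4), (2,5), (2,6), (3,6)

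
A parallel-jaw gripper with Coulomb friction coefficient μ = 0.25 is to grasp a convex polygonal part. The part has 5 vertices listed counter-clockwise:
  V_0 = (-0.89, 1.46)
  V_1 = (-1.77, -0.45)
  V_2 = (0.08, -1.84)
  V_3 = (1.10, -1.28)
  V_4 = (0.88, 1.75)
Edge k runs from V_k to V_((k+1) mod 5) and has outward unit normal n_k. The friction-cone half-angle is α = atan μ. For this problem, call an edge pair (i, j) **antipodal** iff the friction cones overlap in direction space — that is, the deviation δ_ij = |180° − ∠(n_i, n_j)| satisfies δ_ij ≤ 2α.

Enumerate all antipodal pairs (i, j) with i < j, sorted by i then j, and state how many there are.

α = atan 0.25 = 14.04°;  2α = 28.07°
n_0 = (-0.9082, +0.4185)
n_1 = (-0.6007, -0.7995)
n_2 = (+0.4813, -0.8766)
n_3 = (+0.9974, +0.0724)
n_4 = (-0.1617, +0.9868)
  (0,1): δ = 102.18°  ·
  (0,2): δ = 36.50°  ·
  (0,3): δ = 28.89°  ·
  (0,4): δ = 124.04°  ·
  (1,2): δ = 114.31°  ·
  (1,3): δ = 48.93°  ·
  (1,4): δ = 46.22°  ·
  (2,3): δ = 114.61°  ·
  (2,4): δ = 19.46°  ✓
  (3,4): δ = 84.85°  ·
antipodal pairs: 1

count = 1; pairs: (2,4)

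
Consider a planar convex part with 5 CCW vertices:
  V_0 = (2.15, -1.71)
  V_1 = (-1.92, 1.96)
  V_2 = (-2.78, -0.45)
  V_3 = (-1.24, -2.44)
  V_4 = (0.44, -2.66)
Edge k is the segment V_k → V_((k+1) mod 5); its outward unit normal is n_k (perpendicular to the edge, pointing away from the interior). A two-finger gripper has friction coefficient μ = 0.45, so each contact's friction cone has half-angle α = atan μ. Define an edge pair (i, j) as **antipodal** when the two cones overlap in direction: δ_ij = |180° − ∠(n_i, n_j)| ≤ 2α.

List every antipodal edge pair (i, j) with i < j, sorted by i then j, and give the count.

α = atan 0.45 = 24.23°;  2α = 48.46°
n_0 = (+0.6697, +0.7427)
n_1 = (-0.9418, +0.3361)
n_2 = (-0.7908, -0.6120)
n_3 = (-0.1298, -0.9915)
n_4 = (+0.4856, -0.8742)
  (0,1): δ = 67.60°  ·
  (0,2): δ = 10.22°  ✓
  (0,3): δ = 34.58°  ✓
  (0,4): δ = 71.10°  ·
  (1,2): δ = 122.63°  ·
  (1,3): δ = 77.82°  ·
  (1,4): δ = 41.31°  ✓
  (2,3): δ = 135.20°  ·
  (2,4): δ = 98.68°  ·
  (3,4): δ = 143.48°  ·
antipodal pairs: 3

count = 3; pairs: (0,2), (0,3), (1,4)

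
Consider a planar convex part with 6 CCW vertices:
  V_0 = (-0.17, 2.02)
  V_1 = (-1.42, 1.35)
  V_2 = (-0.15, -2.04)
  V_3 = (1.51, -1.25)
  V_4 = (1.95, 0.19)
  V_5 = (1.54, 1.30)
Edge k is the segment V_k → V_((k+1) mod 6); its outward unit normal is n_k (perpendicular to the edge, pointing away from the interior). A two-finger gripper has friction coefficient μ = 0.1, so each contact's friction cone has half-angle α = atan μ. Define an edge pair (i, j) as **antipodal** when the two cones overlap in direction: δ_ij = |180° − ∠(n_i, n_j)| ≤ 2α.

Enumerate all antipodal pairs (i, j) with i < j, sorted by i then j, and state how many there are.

α = atan 0.1 = 5.71°;  2α = 11.42°
n_0 = (-0.4724, +0.8814)
n_1 = (-0.9364, -0.3508)
n_2 = (+0.4297, -0.9030)
n_3 = (+0.9564, -0.2922)
n_4 = (+0.9381, +0.3465)
n_5 = (+0.3881, +0.9216)
  (0,1): δ = 97.65°  ·
  (0,2): δ = 2.74°  ✓
  (0,3): δ = 44.82°  ·
  (0,4): δ = 82.08°  ·
  (0,5): δ = 128.98°  ·
  (1,2): δ = 85.09°  ·
  (1,3): δ = 37.53°  ·
  (1,4): δ = 0.26°  ✓
  (1,5): δ = 46.63°  ·
  (2,3): δ = 132.44°  ·
  (2,4): δ = 95.18°  ·
  (2,5): δ = 48.28°  ·
  (3,4): δ = 142.74°  ·
  (3,5): δ = 95.84°  ·
  (4,5): δ = 133.11°  ·
antipodal pairs: 2

count = 2; pairs: (0,2), (1,4)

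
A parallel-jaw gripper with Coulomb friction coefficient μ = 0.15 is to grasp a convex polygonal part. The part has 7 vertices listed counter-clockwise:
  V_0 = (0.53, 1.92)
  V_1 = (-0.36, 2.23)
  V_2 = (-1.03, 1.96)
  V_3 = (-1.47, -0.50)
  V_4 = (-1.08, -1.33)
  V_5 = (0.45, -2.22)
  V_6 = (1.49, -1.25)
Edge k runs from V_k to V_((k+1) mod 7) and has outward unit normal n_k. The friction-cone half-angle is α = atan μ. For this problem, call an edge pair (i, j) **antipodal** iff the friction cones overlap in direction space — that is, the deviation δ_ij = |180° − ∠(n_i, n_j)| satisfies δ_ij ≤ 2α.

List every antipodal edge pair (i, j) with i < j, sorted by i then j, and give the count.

count = 2; pairs: (0,4), (3,6)

α = atan 0.15 = 8.53°;  2α = 17.06°
n_0 = (+0.3289, +0.9444)
n_1 = (-0.3738, +0.9275)
n_2 = (-0.9844, +0.1761)
n_3 = (-0.9051, -0.4253)
n_4 = (-0.5028, -0.8644)
n_5 = (+0.6821, -0.7313)
n_6 = (+0.9571, +0.2898)
  (0,1): δ = 138.85°  ·
  (0,2): δ = 80.94°  ·
  (0,3): δ = 45.63°  ·
  (0,4): δ = 10.98°  ✓
  (0,5): δ = 62.21°  ·
  (0,6): δ = 126.05°  ·
  (1,2): δ = 122.09°  ·
  (1,3): δ = 86.78°  ·
  (1,4): δ = 52.14°  ·
  (1,5): δ = 21.06°  ·
  (1,6): δ = 84.90°  ·
  (2,3): δ = 144.69°  ·
  (2,4): δ = 110.05°  ·
  (2,5): δ = 36.85°  ·
  (2,6): δ = 26.99°  ·
  (3,4): δ = 145.35°  ·
  (3,5): δ = 72.16°  ·
  (3,6): δ = 8.32°  ✓
  (4,5): δ = 106.81°  ·
  (4,6): δ = 42.97°  ·
  (5,6): δ = 116.16°  ·
antipodal pairs: 2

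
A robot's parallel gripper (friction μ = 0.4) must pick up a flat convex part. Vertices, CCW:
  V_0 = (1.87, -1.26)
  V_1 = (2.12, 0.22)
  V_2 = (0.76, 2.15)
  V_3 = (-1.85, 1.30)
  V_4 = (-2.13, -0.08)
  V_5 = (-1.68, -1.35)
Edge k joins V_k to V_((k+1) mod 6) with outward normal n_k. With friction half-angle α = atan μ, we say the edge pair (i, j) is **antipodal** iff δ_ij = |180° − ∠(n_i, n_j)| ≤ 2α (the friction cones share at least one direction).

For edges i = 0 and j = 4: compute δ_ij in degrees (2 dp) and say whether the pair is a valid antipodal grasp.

α = atan 0.4 = 21.80°;  2α = 43.60°
edge 0: e_0 = (+0.25, +1.48);  n_0 = (+0.9860, -0.1666)
edge 4: e_4 = (+0.45, -1.27);  n_4 = (-0.9426, -0.3340)
∠(n_0, n_4) = 150.90°
δ = |180° − 150.90°| = 29.10°
29.10° ≤ 2α = 43.60°  →  valid

δ = 29.10°, valid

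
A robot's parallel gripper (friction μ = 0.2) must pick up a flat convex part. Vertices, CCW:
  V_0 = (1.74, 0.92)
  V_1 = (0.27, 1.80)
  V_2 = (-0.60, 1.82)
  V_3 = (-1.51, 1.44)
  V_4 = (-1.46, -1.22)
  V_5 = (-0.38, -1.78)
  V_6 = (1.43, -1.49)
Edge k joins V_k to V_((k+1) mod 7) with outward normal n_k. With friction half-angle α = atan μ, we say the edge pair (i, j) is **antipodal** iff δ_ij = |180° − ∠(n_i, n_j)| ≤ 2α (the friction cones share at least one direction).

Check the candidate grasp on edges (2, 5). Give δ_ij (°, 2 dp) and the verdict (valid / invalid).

α = atan 0.2 = 11.31°;  2α = 22.62°
edge 2: e_2 = (-0.91, -0.38);  n_2 = (-0.3853, +0.9228)
edge 5: e_5 = (+1.81, +0.29);  n_5 = (+0.1582, -0.9874)
∠(n_2, n_5) = 166.44°
δ = |180° − 166.44°| = 13.56°
13.56° ≤ 2α = 22.62°  →  valid

δ = 13.56°, valid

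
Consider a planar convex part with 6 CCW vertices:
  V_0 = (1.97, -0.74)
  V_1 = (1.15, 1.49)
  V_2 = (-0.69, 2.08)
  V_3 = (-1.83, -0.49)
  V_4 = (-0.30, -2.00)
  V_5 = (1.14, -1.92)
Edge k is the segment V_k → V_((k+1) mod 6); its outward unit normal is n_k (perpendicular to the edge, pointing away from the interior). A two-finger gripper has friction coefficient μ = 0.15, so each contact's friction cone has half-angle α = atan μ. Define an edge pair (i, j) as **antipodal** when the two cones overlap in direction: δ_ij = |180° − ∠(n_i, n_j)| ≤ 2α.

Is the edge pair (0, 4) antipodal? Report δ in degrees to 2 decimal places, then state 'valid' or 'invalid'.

α = atan 0.15 = 8.53°;  2α = 17.06°
edge 0: e_0 = (-0.82, +2.23);  n_0 = (+0.9386, +0.3451)
edge 4: e_4 = (+1.44, +0.08);  n_4 = (+0.0555, -0.9985)
∠(n_0, n_4) = 107.01°
δ = |180° − 107.01°| = 72.99°
72.99° > 2α = 17.06°  →  invalid

δ = 72.99°, invalid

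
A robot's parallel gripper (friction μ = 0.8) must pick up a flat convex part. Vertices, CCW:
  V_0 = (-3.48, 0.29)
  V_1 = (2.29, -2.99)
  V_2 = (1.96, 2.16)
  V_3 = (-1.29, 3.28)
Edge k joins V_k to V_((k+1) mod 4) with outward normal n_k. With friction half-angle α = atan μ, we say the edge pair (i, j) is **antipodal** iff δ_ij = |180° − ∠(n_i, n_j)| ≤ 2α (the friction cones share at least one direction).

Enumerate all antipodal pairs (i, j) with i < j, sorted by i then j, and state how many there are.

α = atan 0.8 = 38.66°;  2α = 77.32°
n_0 = (-0.4942, -0.8694)
n_1 = (+0.9980, +0.0639)
n_2 = (+0.3258, +0.9454)
n_3 = (-0.8067, +0.5909)
  (0,1): δ = 56.72°  ✓
  (0,2): δ = 10.60°  ✓
  (0,3): δ = 83.40°  ·
  (1,2): δ = 112.68°  ·
  (1,3): δ = 39.89°  ✓
  (2,3): δ = 107.21°  ·
antipodal pairs: 3

count = 3; pairs: (0,1), (0,2), (1,3)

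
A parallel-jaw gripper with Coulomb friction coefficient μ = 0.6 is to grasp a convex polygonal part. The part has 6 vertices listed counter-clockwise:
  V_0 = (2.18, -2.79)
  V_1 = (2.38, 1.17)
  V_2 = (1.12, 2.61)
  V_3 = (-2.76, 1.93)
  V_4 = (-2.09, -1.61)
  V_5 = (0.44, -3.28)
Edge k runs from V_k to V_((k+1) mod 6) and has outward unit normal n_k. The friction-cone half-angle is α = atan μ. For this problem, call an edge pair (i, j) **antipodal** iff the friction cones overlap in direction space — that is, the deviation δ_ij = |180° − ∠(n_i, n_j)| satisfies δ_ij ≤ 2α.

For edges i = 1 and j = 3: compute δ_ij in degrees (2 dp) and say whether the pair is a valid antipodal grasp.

α = atan 0.6 = 30.96°;  2α = 61.93°
edge 1: e_1 = (-1.26, +1.44);  n_1 = (+0.7526, +0.6585)
edge 3: e_3 = (+0.67, -3.54);  n_3 = (-0.9826, -0.1860)
∠(n_1, n_3) = 149.53°
δ = |180° − 149.53°| = 30.47°
30.47° ≤ 2α = 61.93°  →  valid

δ = 30.47°, valid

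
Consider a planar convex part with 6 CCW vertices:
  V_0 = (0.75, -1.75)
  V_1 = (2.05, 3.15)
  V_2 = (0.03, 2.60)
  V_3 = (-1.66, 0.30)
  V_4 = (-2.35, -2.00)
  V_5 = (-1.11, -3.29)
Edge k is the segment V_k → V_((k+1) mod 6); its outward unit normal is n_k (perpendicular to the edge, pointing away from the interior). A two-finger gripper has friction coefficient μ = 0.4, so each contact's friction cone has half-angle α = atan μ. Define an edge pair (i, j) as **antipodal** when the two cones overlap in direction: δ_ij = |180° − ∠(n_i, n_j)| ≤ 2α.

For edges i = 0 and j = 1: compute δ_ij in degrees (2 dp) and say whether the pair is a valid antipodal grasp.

α = atan 0.4 = 21.80°;  2α = 43.60°
edge 0: e_0 = (+1.30, +4.90);  n_0 = (+0.9666, -0.2564)
edge 1: e_1 = (-2.02, -0.55);  n_1 = (-0.2627, +0.9649)
∠(n_0, n_1) = 120.09°
δ = |180° − 120.09°| = 59.91°
59.91° > 2α = 43.60°  →  invalid

δ = 59.91°, invalid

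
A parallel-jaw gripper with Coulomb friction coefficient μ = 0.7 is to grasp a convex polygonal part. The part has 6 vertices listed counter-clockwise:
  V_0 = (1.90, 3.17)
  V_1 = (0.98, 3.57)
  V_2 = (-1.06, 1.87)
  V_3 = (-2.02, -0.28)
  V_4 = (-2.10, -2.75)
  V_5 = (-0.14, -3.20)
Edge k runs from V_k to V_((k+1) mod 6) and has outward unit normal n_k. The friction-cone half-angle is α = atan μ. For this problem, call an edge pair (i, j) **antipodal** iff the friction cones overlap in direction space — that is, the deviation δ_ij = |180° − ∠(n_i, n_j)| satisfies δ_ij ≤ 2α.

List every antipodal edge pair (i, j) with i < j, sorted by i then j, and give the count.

count = 6; pairs: (0,3), (0,4), (1,4), (1,5), (2,5), (3,5)

α = atan 0.7 = 34.99°;  2α = 69.98°
n_0 = (+0.3987, +0.9171)
n_1 = (-0.6402, +0.7682)
n_2 = (-0.9131, +0.4077)
n_3 = (-0.9995, +0.0324)
n_4 = (-0.2238, -0.9746)
n_5 = (+0.9524, -0.3050)
  (0,1): δ = 116.70°  ·
  (0,2): δ = 90.56°  ·
  (0,3): δ = 68.36°  ✓
  (0,4): δ = 10.57°  ✓
  (0,5): δ = 95.74°  ·
  (1,2): δ = 153.87°  ·
  (1,3): δ = 131.66°  ·
  (1,4): δ = 52.74°  ✓
  (1,5): δ = 32.44°  ✓
  (2,3): δ = 157.79°  ·
  (2,4): δ = 78.87°  ·
  (2,5): δ = 6.30°  ✓
  (3,4): δ = 101.08°  ·
  (3,5): δ = 15.90°  ✓
  (4,5): δ = 94.83°  ·
antipodal pairs: 6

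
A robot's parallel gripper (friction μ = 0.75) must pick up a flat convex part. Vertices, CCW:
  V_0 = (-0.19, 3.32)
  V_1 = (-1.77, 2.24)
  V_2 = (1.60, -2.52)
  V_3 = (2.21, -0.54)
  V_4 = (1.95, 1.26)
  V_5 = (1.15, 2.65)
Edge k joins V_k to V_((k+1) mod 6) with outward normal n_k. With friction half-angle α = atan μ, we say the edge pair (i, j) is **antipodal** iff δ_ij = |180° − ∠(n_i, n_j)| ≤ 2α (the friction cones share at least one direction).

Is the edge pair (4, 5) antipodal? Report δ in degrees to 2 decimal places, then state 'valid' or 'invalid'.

δ = 146.49°, invalid

α = atan 0.75 = 36.87°;  2α = 73.74°
edge 4: e_4 = (-0.80, +1.39);  n_4 = (+0.8667, +0.4988)
edge 5: e_5 = (-1.34, +0.67);  n_5 = (+0.4472, +0.8944)
∠(n_4, n_5) = 33.51°
δ = |180° − 33.51°| = 146.49°
146.49° > 2α = 73.74°  →  invalid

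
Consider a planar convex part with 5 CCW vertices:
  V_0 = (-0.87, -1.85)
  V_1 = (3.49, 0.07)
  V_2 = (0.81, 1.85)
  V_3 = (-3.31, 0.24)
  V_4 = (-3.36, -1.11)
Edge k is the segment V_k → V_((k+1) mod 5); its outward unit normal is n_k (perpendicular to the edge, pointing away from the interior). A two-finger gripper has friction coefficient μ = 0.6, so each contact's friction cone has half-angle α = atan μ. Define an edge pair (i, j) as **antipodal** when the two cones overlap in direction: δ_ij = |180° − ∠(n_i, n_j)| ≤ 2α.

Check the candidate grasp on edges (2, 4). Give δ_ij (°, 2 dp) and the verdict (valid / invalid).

α = atan 0.6 = 30.96°;  2α = 61.93°
edge 2: e_2 = (-4.12, -1.61);  n_2 = (-0.3640, +0.9314)
edge 4: e_4 = (+2.49, -0.74);  n_4 = (-0.2849, -0.9586)
∠(n_2, n_4) = 142.10°
δ = |180° − 142.10°| = 37.90°
37.90° ≤ 2α = 61.93°  →  valid

δ = 37.90°, valid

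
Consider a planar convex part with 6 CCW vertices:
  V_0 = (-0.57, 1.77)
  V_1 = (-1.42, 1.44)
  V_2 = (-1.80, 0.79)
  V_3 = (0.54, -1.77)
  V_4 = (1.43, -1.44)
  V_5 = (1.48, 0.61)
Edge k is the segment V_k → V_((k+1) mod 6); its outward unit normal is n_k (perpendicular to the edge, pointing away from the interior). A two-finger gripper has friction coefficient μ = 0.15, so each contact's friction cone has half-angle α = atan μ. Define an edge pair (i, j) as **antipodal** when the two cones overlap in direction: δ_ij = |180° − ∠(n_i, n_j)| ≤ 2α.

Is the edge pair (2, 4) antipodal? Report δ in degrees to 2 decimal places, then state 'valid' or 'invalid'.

α = atan 0.15 = 8.53°;  2α = 17.06°
edge 2: e_2 = (+2.34, -2.56);  n_2 = (-0.7381, -0.6747)
edge 4: e_4 = (+0.05, +2.05);  n_4 = (+0.9997, -0.0244)
∠(n_2, n_4) = 136.17°
δ = |180° − 136.17°| = 43.83°
43.83° > 2α = 17.06°  →  invalid

δ = 43.83°, invalid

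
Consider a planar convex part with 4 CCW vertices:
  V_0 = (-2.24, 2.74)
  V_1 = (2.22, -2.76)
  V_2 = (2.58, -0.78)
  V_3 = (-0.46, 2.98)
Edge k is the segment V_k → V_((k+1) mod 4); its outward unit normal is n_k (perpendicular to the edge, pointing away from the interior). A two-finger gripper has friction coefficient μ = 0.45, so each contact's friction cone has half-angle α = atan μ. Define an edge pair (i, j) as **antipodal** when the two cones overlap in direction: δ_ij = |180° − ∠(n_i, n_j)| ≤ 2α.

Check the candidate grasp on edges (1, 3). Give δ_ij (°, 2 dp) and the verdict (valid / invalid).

α = atan 0.45 = 24.23°;  2α = 48.46°
edge 1: e_1 = (+0.36, +1.98);  n_1 = (+0.9839, -0.1789)
edge 3: e_3 = (-1.78, -0.24);  n_3 = (-0.1336, +0.9910)
∠(n_1, n_3) = 107.98°
δ = |180° − 107.98°| = 72.02°
72.02° > 2α = 48.46°  →  invalid

δ = 72.02°, invalid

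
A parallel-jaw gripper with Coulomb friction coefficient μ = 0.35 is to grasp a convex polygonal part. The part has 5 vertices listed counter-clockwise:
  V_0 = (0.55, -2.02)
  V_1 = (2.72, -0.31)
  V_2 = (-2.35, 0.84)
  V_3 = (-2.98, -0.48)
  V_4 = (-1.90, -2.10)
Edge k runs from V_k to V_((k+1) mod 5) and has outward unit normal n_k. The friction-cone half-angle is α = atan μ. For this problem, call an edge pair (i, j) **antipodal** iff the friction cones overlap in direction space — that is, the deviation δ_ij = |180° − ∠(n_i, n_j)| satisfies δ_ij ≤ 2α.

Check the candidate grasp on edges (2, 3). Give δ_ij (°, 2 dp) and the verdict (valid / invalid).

δ = 120.80°, invalid

α = atan 0.35 = 19.29°;  2α = 38.58°
edge 2: e_2 = (-0.63, -1.32);  n_2 = (-0.9025, +0.4307)
edge 3: e_3 = (+1.08, -1.62);  n_3 = (-0.8321, -0.5547)
∠(n_2, n_3) = 59.20°
δ = |180° − 59.20°| = 120.80°
120.80° > 2α = 38.58°  →  invalid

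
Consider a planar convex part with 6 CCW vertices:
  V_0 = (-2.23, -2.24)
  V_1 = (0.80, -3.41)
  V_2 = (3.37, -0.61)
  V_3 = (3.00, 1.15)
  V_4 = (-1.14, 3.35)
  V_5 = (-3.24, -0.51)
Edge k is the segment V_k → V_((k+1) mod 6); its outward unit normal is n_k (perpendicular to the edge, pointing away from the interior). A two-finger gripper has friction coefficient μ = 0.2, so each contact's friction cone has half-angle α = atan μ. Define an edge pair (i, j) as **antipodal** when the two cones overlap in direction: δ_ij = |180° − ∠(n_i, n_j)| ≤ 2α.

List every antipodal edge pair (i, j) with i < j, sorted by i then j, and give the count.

count = 3; pairs: (0,3), (1,4), (2,5)

α = atan 0.2 = 11.31°;  2α = 22.62°
n_0 = (-0.3602, -0.9329)
n_1 = (+0.7367, -0.6762)
n_2 = (+0.9786, +0.2057)
n_3 = (+0.4693, +0.8831)
n_4 = (-0.8784, +0.4779)
n_5 = (-0.8636, -0.5042)
  (0,1): δ = 111.43°  ·
  (0,2): δ = 57.01°  ·
  (0,3): δ = 6.87°  ✓
  (0,4): δ = 82.57°  ·
  (0,5): δ = 141.39°  ·
  (1,2): δ = 125.58°  ·
  (1,3): δ = 75.44°  ·
  (1,4): δ = 14.00°  ✓
  (1,5): δ = 72.82°  ·
  (2,3): δ = 129.86°  ·
  (2,4): δ = 40.42°  ·
  (2,5): δ = 18.40°  ✓
  (3,4): δ = 90.56°  ·
  (3,5): δ = 31.74°  ·
  (4,5): δ = 121.17°  ·
antipodal pairs: 3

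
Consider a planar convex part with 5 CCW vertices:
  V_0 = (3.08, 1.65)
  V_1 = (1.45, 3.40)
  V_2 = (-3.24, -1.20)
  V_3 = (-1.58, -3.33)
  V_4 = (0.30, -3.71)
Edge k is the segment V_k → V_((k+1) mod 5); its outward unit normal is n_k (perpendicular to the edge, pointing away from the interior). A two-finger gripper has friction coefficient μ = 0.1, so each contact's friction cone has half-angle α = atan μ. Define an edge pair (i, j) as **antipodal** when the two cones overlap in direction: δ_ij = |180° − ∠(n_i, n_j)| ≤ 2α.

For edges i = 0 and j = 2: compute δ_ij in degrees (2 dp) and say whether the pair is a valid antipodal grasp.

δ = 5.04°, valid

α = atan 0.1 = 5.71°;  2α = 11.42°
edge 0: e_0 = (-1.63, +1.75);  n_0 = (+0.7318, +0.6816)
edge 2: e_2 = (+1.66, -2.13);  n_2 = (-0.7888, -0.6147)
∠(n_0, n_2) = 174.96°
δ = |180° − 174.96°| = 5.04°
5.04° ≤ 2α = 11.42°  →  valid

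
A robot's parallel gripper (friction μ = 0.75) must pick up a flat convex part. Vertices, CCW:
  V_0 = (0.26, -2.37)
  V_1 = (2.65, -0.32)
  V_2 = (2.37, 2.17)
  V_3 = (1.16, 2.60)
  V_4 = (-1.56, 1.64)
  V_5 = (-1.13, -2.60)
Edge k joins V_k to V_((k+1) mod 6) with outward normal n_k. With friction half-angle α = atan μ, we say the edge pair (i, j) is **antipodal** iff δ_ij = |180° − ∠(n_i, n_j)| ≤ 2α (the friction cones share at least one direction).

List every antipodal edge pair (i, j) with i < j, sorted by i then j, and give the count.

α = atan 0.75 = 36.87°;  2α = 73.74°
n_0 = (+0.6511, -0.7590)
n_1 = (+0.9937, +0.1117)
n_2 = (+0.3349, +0.9423)
n_3 = (-0.3328, +0.9430)
n_4 = (-0.9949, -0.1009)
n_5 = (+0.1632, -0.9866)
  (0,1): δ = 124.21°  ·
  (0,2): δ = 60.18°  ✓
  (0,3): δ = 21.18°  ✓
  (0,4): δ = 55.17°  ✓
  (0,5): δ = 148.77°  ·
  (1,2): δ = 115.98°  ·
  (1,3): δ = 76.98°  ·
  (1,4): δ = 0.63°  ✓
  (1,5): δ = 92.98°  ·
  (2,3): δ = 141.00°  ·
  (2,4): δ = 64.65°  ✓
  (2,5): δ = 28.96°  ✓
  (3,4): δ = 103.65°  ·
  (3,5): δ = 10.04°  ✓
  (4,5): δ = 86.40°  ·
antipodal pairs: 7

count = 7; pairs: (0,2), (0,3), (0,4), (1,4), (2,4), (2,5), (3,5)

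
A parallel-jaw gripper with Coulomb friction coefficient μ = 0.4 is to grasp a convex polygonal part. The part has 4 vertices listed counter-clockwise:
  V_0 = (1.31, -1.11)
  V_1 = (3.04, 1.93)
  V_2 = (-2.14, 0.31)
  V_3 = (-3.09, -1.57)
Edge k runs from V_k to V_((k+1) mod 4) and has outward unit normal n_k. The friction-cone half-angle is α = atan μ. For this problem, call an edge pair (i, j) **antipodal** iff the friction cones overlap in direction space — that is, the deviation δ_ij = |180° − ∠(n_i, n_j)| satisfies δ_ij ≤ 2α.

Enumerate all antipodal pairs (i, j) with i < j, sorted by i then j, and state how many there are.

count = 3; pairs: (0,1), (0,2), (1,3)

α = atan 0.4 = 21.80°;  2α = 43.60°
n_0 = (+0.8691, -0.4946)
n_1 = (-0.2985, +0.9544)
n_2 = (-0.8925, +0.4510)
n_3 = (+0.1040, -0.9946)
  (0,1): δ = 42.99°  ✓
  (0,2): δ = 2.83°  ✓
  (0,3): δ = 125.61°  ·
  (1,2): δ = 134.17°  ·
  (1,3): δ = 11.40°  ✓
  (2,3): δ = 57.22°  ·
antipodal pairs: 3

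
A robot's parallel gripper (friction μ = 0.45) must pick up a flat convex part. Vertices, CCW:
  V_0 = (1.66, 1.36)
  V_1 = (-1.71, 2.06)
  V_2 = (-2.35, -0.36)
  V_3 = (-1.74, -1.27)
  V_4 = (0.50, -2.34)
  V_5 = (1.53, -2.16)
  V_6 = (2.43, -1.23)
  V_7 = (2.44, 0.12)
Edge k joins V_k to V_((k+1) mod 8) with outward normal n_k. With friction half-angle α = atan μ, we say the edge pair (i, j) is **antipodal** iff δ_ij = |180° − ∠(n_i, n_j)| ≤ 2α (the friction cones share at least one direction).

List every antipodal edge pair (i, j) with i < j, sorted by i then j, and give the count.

count = 9; pairs: (0,2), (0,3), (0,4), (1,5), (1,6), (1,7), (2,6), (2,7), (3,7)

α = atan 0.45 = 24.23°;  2α = 48.46°
n_0 = (+0.2034, +0.9791)
n_1 = (-0.9668, +0.2557)
n_2 = (-0.8306, -0.5568)
n_3 = (-0.4310, -0.9023)
n_4 = (+0.1721, -0.9851)
n_5 = (+0.7186, -0.6954)
n_6 = (+1.0000, -0.0074)
n_7 = (+0.8465, +0.5325)
  (0,1): δ = 93.08°  ·
  (0,2): δ = 44.43°  ✓
  (0,3): δ = 13.80°  ✓
  (0,4): δ = 21.65°  ✓
  (0,5): δ = 57.67°  ·
  (0,6): δ = 101.31°  ·
  (0,7): δ = 133.91°  ·
  (1,2): δ = 131.35°  ·
  (1,3): δ = 100.72°  ·
  (1,4): δ = 65.27°  ·
  (1,5): δ = 29.25°  ✓
  (1,6): δ = 14.39°  ✓
  (1,7): δ = 46.98°  ✓
  (2,3): δ = 149.37°  ·
  (2,4): δ = 113.92°  ·
  (2,5): δ = 77.90°  ·
  (2,6): δ = 34.26°  ✓
  (2,7): δ = 1.66°  ✓
  (3,4): δ = 144.55°  ·
  (3,5): δ = 108.53°  ·
  (3,6): δ = 64.89°  ·
  (3,7): δ = 32.30°  ✓
  (4,5): δ = 143.97°  ·
  (4,6): δ = 100.34°  ·
  (4,7): δ = 67.74°  ·
  (5,6): δ = 136.36°  ·
  (5,7): δ = 103.77°  ·
  (6,7): δ = 147.40°  ·
antipodal pairs: 9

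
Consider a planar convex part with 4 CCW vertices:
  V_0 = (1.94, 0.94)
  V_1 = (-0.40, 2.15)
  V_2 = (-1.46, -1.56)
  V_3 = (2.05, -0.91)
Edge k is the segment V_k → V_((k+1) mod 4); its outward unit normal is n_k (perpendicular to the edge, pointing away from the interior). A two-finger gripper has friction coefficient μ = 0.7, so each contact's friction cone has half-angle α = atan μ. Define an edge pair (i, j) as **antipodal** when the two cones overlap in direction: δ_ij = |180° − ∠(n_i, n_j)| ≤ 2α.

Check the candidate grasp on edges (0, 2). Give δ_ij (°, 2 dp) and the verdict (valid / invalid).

δ = 37.83°, valid

α = atan 0.7 = 34.99°;  2α = 69.98°
edge 0: e_0 = (-2.34, +1.21);  n_0 = (+0.4593, +0.8883)
edge 2: e_2 = (+3.51, +0.65);  n_2 = (+0.1821, -0.9833)
∠(n_0, n_2) = 142.17°
δ = |180° − 142.17°| = 37.83°
37.83° ≤ 2α = 69.98°  →  valid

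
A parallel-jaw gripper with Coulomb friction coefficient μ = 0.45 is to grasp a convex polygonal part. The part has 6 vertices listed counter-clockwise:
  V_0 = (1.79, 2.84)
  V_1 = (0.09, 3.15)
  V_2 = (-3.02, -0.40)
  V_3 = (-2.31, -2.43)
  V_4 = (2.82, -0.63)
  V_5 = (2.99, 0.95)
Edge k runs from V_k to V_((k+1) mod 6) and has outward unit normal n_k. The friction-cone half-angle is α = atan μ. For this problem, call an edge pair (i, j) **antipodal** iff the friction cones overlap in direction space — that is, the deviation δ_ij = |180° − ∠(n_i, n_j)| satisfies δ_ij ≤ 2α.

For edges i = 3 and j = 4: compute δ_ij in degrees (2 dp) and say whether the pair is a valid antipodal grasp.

α = atan 0.45 = 24.23°;  2α = 48.46°
edge 3: e_3 = (+5.13, +1.80);  n_3 = (+0.3311, -0.9436)
edge 4: e_4 = (+0.17, +1.58);  n_4 = (+0.9943, -0.1070)
∠(n_3, n_4) = 64.52°
δ = |180° − 64.52°| = 115.48°
115.48° > 2α = 48.46°  →  invalid

δ = 115.48°, invalid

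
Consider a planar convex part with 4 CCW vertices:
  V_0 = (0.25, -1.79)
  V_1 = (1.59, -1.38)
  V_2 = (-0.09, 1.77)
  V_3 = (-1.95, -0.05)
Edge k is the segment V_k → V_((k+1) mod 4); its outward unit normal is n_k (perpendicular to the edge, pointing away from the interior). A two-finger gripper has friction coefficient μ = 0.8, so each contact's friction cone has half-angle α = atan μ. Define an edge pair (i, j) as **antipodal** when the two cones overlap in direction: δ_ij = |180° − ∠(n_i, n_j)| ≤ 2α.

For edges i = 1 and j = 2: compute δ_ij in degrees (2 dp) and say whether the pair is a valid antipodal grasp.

δ = 73.70°, valid

α = atan 0.8 = 38.66°;  2α = 77.32°
edge 1: e_1 = (-1.68, +3.15);  n_1 = (+0.8824, +0.4706)
edge 2: e_2 = (-1.86, -1.82);  n_2 = (-0.6994, +0.7148)
∠(n_1, n_2) = 106.30°
δ = |180° − 106.30°| = 73.70°
73.70° ≤ 2α = 77.32°  →  valid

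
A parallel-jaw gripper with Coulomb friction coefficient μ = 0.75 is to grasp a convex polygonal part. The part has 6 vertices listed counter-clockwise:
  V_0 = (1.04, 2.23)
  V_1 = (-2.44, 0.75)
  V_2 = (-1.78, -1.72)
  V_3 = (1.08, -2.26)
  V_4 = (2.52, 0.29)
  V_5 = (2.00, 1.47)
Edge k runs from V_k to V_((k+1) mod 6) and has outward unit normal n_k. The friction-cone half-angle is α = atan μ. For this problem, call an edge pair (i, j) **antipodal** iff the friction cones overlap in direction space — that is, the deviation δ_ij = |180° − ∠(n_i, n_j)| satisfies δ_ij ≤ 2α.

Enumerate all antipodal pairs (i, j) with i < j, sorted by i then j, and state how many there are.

α = atan 0.75 = 36.87°;  2α = 73.74°
n_0 = (-0.3914, +0.9202)
n_1 = (-0.9661, -0.2581)
n_2 = (-0.1855, -0.9826)
n_3 = (+0.8708, -0.4917)
n_4 = (+0.9151, +0.4033)
n_5 = (+0.6207, +0.7840)
  (0,1): δ = 98.08°  ·
  (0,2): δ = 33.73°  ✓
  (0,3): δ = 37.51°  ✓
  (0,4): δ = 90.74°  ·
  (0,5): δ = 118.59°  ·
  (1,2): δ = 115.65°  ·
  (1,3): δ = 44.41°  ✓
  (1,4): δ = 8.82°  ✓
  (1,5): δ = 36.67°  ✓
  (2,3): δ = 108.76°  ·
  (2,4): δ = 55.53°  ✓
  (2,5): δ = 27.68°  ✓
  (3,4): δ = 126.76°  ·
  (3,5): δ = 98.91°  ·
  (4,5): δ = 152.15°  ·
antipodal pairs: 7

count = 7; pairs: (0,2), (0,3), (1,3), (1,4), (1,5), (2,4), (2,5)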